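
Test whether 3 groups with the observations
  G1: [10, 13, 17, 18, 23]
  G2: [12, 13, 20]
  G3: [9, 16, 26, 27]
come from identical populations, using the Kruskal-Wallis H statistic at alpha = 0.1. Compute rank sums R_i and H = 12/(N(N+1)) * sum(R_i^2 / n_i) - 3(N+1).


Step 1: Combine all N = 12 observations and assign midranks.
sorted (value, group, rank): (9,G3,1), (10,G1,2), (12,G2,3), (13,G1,4.5), (13,G2,4.5), (16,G3,6), (17,G1,7), (18,G1,8), (20,G2,9), (23,G1,10), (26,G3,11), (27,G3,12)
Step 2: Sum ranks within each group.
R_1 = 31.5 (n_1 = 5)
R_2 = 16.5 (n_2 = 3)
R_3 = 30 (n_3 = 4)
Step 3: H = 12/(N(N+1)) * sum(R_i^2/n_i) - 3(N+1)
     = 12/(12*13) * (31.5^2/5 + 16.5^2/3 + 30^2/4) - 3*13
     = 0.076923 * 514.2 - 39
     = 0.553846.
Step 4: Ties present; correction factor C = 1 - 6/(12^3 - 12) = 0.996503. Corrected H = 0.553846 / 0.996503 = 0.555789.
Step 5: Under H0, H ~ chi^2(2); p-value = 0.757377.
Step 6: alpha = 0.1. fail to reject H0.

H = 0.5558, df = 2, p = 0.757377, fail to reject H0.


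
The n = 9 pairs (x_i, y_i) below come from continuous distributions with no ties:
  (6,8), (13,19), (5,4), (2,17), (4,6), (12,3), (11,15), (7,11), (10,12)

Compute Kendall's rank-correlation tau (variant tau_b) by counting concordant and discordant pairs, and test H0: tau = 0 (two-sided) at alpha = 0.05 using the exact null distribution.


Step 1: Enumerate the 36 unordered pairs (i,j) with i<j and classify each by sign(x_j-x_i) * sign(y_j-y_i).
  (1,2):dx=+7,dy=+11->C; (1,3):dx=-1,dy=-4->C; (1,4):dx=-4,dy=+9->D; (1,5):dx=-2,dy=-2->C
  (1,6):dx=+6,dy=-5->D; (1,7):dx=+5,dy=+7->C; (1,8):dx=+1,dy=+3->C; (1,9):dx=+4,dy=+4->C
  (2,3):dx=-8,dy=-15->C; (2,4):dx=-11,dy=-2->C; (2,5):dx=-9,dy=-13->C; (2,6):dx=-1,dy=-16->C
  (2,7):dx=-2,dy=-4->C; (2,8):dx=-6,dy=-8->C; (2,9):dx=-3,dy=-7->C; (3,4):dx=-3,dy=+13->D
  (3,5):dx=-1,dy=+2->D; (3,6):dx=+7,dy=-1->D; (3,7):dx=+6,dy=+11->C; (3,8):dx=+2,dy=+7->C
  (3,9):dx=+5,dy=+8->C; (4,5):dx=+2,dy=-11->D; (4,6):dx=+10,dy=-14->D; (4,7):dx=+9,dy=-2->D
  (4,8):dx=+5,dy=-6->D; (4,9):dx=+8,dy=-5->D; (5,6):dx=+8,dy=-3->D; (5,7):dx=+7,dy=+9->C
  (5,8):dx=+3,dy=+5->C; (5,9):dx=+6,dy=+6->C; (6,7):dx=-1,dy=+12->D; (6,8):dx=-5,dy=+8->D
  (6,9):dx=-2,dy=+9->D; (7,8):dx=-4,dy=-4->C; (7,9):dx=-1,dy=-3->C; (8,9):dx=+3,dy=+1->C
Step 2: C = 22, D = 14, total pairs = 36.
Step 3: tau = (C - D)/(n(n-1)/2) = (22 - 14)/36 = 0.222222.
Step 4: Exact two-sided p-value (enumerate n! = 362880 permutations of y under H0): p = 0.476709.
Step 5: alpha = 0.05. fail to reject H0.

tau_b = 0.2222 (C=22, D=14), p = 0.476709, fail to reject H0.


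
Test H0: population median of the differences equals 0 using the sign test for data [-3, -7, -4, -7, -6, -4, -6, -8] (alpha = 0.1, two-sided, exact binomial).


Step 1: Discard zero differences. Original n = 8; n_eff = number of nonzero differences = 8.
Nonzero differences (with sign): -3, -7, -4, -7, -6, -4, -6, -8
Step 2: Count signs: positive = 0, negative = 8.
Step 3: Under H0: P(positive) = 0.5, so the number of positives S ~ Bin(8, 0.5).
Step 4: Two-sided exact p-value = sum of Bin(8,0.5) probabilities at or below the observed probability = 0.007812.
Step 5: alpha = 0.1. reject H0.

n_eff = 8, pos = 0, neg = 8, p = 0.007812, reject H0.


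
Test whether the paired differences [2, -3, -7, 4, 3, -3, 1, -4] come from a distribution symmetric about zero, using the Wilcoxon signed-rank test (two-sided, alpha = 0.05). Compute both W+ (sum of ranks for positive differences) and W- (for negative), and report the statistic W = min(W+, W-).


Step 1: Drop any zero differences (none here) and take |d_i|.
|d| = [2, 3, 7, 4, 3, 3, 1, 4]
Step 2: Midrank |d_i| (ties get averaged ranks).
ranks: |2|->2, |3|->4, |7|->8, |4|->6.5, |3|->4, |3|->4, |1|->1, |4|->6.5
Step 3: Attach original signs; sum ranks with positive sign and with negative sign.
W+ = 2 + 6.5 + 4 + 1 = 13.5
W- = 4 + 8 + 4 + 6.5 = 22.5
(Check: W+ + W- = 36 should equal n(n+1)/2 = 36.)
Step 4: Test statistic W = min(W+, W-) = 13.5.
Step 5: Ties in |d|, so use the tie-corrected normal approximation.
        E[W] = n(n+1)/4 = 8*9/4 = 18.
        Tie groups: |d|=3 (t=3), |d|=4 (t=2); sum(t^3 - t) = 30.
        Var[W] = n(n+1)(2n+1)/24 - sum(t^3-t)/48 = 1224/24 - 30/48 = 50.375.
        z = (W - E[W]) / sqrt(Var[W]) = (13.5 - 18) / 7.0975 = -0.6340.
        Two-sided p = 2*Phi(z) = 0.526066.
Step 6: alpha = 0.05. fail to reject H0.

W+ = 13.5, W- = 22.5, W = min = 13.5, p = 0.526066, fail to reject H0.


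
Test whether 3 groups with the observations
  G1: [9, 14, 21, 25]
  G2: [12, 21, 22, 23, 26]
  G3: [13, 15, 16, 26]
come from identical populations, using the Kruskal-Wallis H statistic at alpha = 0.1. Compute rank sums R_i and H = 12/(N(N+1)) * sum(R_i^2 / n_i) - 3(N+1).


Step 1: Combine all N = 13 observations and assign midranks.
sorted (value, group, rank): (9,G1,1), (12,G2,2), (13,G3,3), (14,G1,4), (15,G3,5), (16,G3,6), (21,G1,7.5), (21,G2,7.5), (22,G2,9), (23,G2,10), (25,G1,11), (26,G2,12.5), (26,G3,12.5)
Step 2: Sum ranks within each group.
R_1 = 23.5 (n_1 = 4)
R_2 = 41 (n_2 = 5)
R_3 = 26.5 (n_3 = 4)
Step 3: H = 12/(N(N+1)) * sum(R_i^2/n_i) - 3(N+1)
     = 12/(13*14) * (23.5^2/4 + 41^2/5 + 26.5^2/4) - 3*14
     = 0.065934 * 649.825 - 42
     = 0.845604.
Step 4: Ties present; correction factor C = 1 - 12/(13^3 - 13) = 0.994505. Corrected H = 0.845604 / 0.994505 = 0.850276.
Step 5: Under H0, H ~ chi^2(2); p-value = 0.653679.
Step 6: alpha = 0.1. fail to reject H0.

H = 0.8503, df = 2, p = 0.653679, fail to reject H0.


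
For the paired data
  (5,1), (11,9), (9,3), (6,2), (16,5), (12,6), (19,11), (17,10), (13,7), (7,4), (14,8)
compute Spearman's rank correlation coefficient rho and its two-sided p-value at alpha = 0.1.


Step 1: Rank x and y separately (midranks; no ties here).
rank(x): 5->1, 11->5, 9->4, 6->2, 16->9, 12->6, 19->11, 17->10, 13->7, 7->3, 14->8
rank(y): 1->1, 9->9, 3->3, 2->2, 5->5, 6->6, 11->11, 10->10, 7->7, 4->4, 8->8
Step 2: d_i = R_x(i) - R_y(i); compute d_i^2.
  (1-1)^2=0, (5-9)^2=16, (4-3)^2=1, (2-2)^2=0, (9-5)^2=16, (6-6)^2=0, (11-11)^2=0, (10-10)^2=0, (7-7)^2=0, (3-4)^2=1, (8-8)^2=0
sum(d^2) = 34.
Step 3: rho = 1 - 6*34 / (11*(11^2 - 1)) = 1 - 204/1320 = 0.845455.
Step 4: Under H0, t = rho * sqrt((n-2)/(1-rho^2)) = 4.7493 ~ t(9).
Step 5: Two-sided p-value from the t-distribution with 9 df = 0.001045.
Step 6: alpha = 0.1. reject H0.

rho = 0.8455, p = 0.001045, reject H0 at alpha = 0.1.


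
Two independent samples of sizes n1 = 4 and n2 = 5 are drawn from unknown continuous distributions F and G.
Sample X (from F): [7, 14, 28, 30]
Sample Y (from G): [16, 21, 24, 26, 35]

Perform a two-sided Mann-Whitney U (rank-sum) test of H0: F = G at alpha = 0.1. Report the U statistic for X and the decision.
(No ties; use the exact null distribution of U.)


Step 1: Combine and sort all 9 observations; assign midranks.
sorted (value, group): (7,X), (14,X), (16,Y), (21,Y), (24,Y), (26,Y), (28,X), (30,X), (35,Y)
ranks: 7->1, 14->2, 16->3, 21->4, 24->5, 26->6, 28->7, 30->8, 35->9
Step 2: Rank sum for X: R1 = 1 + 2 + 7 + 8 = 18.
Step 3: U_X = R1 - n1(n1+1)/2 = 18 - 4*5/2 = 18 - 10 = 8.
       U_Y = n1*n2 - U_X = 20 - 8 = 12.
Step 4: No ties, so the exact null distribution of U (based on enumerating the C(9,4) = 126 equally likely rank assignments) gives the two-sided p-value.
Step 5: p-value = 0.730159; compare to alpha = 0.1. fail to reject H0.

U_X = 8, p = 0.730159, fail to reject H0 at alpha = 0.1.


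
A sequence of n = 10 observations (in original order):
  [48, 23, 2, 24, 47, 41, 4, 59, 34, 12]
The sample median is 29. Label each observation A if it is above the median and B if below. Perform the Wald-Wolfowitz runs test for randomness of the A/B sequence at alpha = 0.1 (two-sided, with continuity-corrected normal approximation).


Step 1: Compute median = 29; label A = above, B = below.
Labels in order: ABBBAABAAB  (n_A = 5, n_B = 5)
Step 2: Count runs R = 6.
Step 3: Under H0 (random ordering), E[R] = 2*n_A*n_B/(n_A+n_B) + 1 = 2*5*5/10 + 1 = 6.0000.
        Var[R] = 2*n_A*n_B*(2*n_A*n_B - n_A - n_B) / ((n_A+n_B)^2 * (n_A+n_B-1)) = 2000/900 = 2.2222.
        SD[R] = 1.4907.
Step 4: R = E[R], so z = 0 with no continuity correction.
Step 5: Two-sided p-value via normal approximation = 2*(1 - Phi(|z|)) = 1.000000.
Step 6: alpha = 0.1. fail to reject H0.

R = 6, z = 0.0000, p = 1.000000, fail to reject H0.


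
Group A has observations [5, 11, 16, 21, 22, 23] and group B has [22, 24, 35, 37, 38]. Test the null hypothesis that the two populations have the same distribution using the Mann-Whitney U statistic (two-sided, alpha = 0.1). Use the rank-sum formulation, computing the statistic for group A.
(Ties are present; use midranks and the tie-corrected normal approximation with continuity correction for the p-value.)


Step 1: Combine and sort all 11 observations; assign midranks.
sorted (value, group): (5,X), (11,X), (16,X), (21,X), (22,X), (22,Y), (23,X), (24,Y), (35,Y), (37,Y), (38,Y)
ranks: 5->1, 11->2, 16->3, 21->4, 22->5.5, 22->5.5, 23->7, 24->8, 35->9, 37->10, 38->11
Step 2: Rank sum for X: R1 = 1 + 2 + 3 + 4 + 5.5 + 7 = 22.5.
Step 3: U_X = R1 - n1(n1+1)/2 = 22.5 - 6*7/2 = 22.5 - 21 = 1.5.
       U_Y = n1*n2 - U_X = 30 - 1.5 = 28.5.
Step 4: Ties are present, so use the tie-corrected normal approximation (with continuity correction) for the p-value.
Step 5: p-value = 0.017365; compare to alpha = 0.1. reject H0.

U_X = 1.5, p = 0.017365, reject H0 at alpha = 0.1.


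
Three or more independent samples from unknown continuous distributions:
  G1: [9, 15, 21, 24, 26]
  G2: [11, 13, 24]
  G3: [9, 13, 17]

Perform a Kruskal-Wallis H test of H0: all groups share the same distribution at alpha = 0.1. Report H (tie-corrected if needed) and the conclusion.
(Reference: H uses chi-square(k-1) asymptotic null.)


Step 1: Combine all N = 11 observations and assign midranks.
sorted (value, group, rank): (9,G1,1.5), (9,G3,1.5), (11,G2,3), (13,G2,4.5), (13,G3,4.5), (15,G1,6), (17,G3,7), (21,G1,8), (24,G1,9.5), (24,G2,9.5), (26,G1,11)
Step 2: Sum ranks within each group.
R_1 = 36 (n_1 = 5)
R_2 = 17 (n_2 = 3)
R_3 = 13 (n_3 = 3)
Step 3: H = 12/(N(N+1)) * sum(R_i^2/n_i) - 3(N+1)
     = 12/(11*12) * (36^2/5 + 17^2/3 + 13^2/3) - 3*12
     = 0.090909 * 411.867 - 36
     = 1.442424.
Step 4: Ties present; correction factor C = 1 - 18/(11^3 - 11) = 0.986364. Corrected H = 1.442424 / 0.986364 = 1.462366.
Step 5: Under H0, H ~ chi^2(2); p-value = 0.481339.
Step 6: alpha = 0.1. fail to reject H0.

H = 1.4624, df = 2, p = 0.481339, fail to reject H0.


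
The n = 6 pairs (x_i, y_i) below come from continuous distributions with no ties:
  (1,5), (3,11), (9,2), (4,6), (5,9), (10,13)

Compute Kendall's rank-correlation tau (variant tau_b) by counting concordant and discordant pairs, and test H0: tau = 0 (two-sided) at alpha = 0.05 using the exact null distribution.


Step 1: Enumerate the 15 unordered pairs (i,j) with i<j and classify each by sign(x_j-x_i) * sign(y_j-y_i).
  (1,2):dx=+2,dy=+6->C; (1,3):dx=+8,dy=-3->D; (1,4):dx=+3,dy=+1->C; (1,5):dx=+4,dy=+4->C
  (1,6):dx=+9,dy=+8->C; (2,3):dx=+6,dy=-9->D; (2,4):dx=+1,dy=-5->D; (2,5):dx=+2,dy=-2->D
  (2,6):dx=+7,dy=+2->C; (3,4):dx=-5,dy=+4->D; (3,5):dx=-4,dy=+7->D; (3,6):dx=+1,dy=+11->C
  (4,5):dx=+1,dy=+3->C; (4,6):dx=+6,dy=+7->C; (5,6):dx=+5,dy=+4->C
Step 2: C = 9, D = 6, total pairs = 15.
Step 3: tau = (C - D)/(n(n-1)/2) = (9 - 6)/15 = 0.200000.
Step 4: Exact two-sided p-value (enumerate n! = 720 permutations of y under H0): p = 0.719444.
Step 5: alpha = 0.05. fail to reject H0.

tau_b = 0.2000 (C=9, D=6), p = 0.719444, fail to reject H0.


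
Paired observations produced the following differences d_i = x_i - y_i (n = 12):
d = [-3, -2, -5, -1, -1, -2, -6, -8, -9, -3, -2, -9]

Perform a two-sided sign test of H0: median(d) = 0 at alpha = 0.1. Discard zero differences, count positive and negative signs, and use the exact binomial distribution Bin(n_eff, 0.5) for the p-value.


Step 1: Discard zero differences. Original n = 12; n_eff = number of nonzero differences = 12.
Nonzero differences (with sign): -3, -2, -5, -1, -1, -2, -6, -8, -9, -3, -2, -9
Step 2: Count signs: positive = 0, negative = 12.
Step 3: Under H0: P(positive) = 0.5, so the number of positives S ~ Bin(12, 0.5).
Step 4: Two-sided exact p-value = sum of Bin(12,0.5) probabilities at or below the observed probability = 0.000488.
Step 5: alpha = 0.1. reject H0.

n_eff = 12, pos = 0, neg = 12, p = 0.000488, reject H0.


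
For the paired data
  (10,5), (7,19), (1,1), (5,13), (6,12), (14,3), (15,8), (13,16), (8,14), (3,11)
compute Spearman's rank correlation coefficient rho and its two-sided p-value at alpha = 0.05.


Step 1: Rank x and y separately (midranks; no ties here).
rank(x): 10->7, 7->5, 1->1, 5->3, 6->4, 14->9, 15->10, 13->8, 8->6, 3->2
rank(y): 5->3, 19->10, 1->1, 13->7, 12->6, 3->2, 8->4, 16->9, 14->8, 11->5
Step 2: d_i = R_x(i) - R_y(i); compute d_i^2.
  (7-3)^2=16, (5-10)^2=25, (1-1)^2=0, (3-7)^2=16, (4-6)^2=4, (9-2)^2=49, (10-4)^2=36, (8-9)^2=1, (6-8)^2=4, (2-5)^2=9
sum(d^2) = 160.
Step 3: rho = 1 - 6*160 / (10*(10^2 - 1)) = 1 - 960/990 = 0.030303.
Step 4: Under H0, t = rho * sqrt((n-2)/(1-rho^2)) = 0.0857 ~ t(8).
Step 5: Two-sided p-value from the t-distribution with 8 df = 0.933773.
Step 6: alpha = 0.05. fail to reject H0.

rho = 0.0303, p = 0.933773, fail to reject H0 at alpha = 0.05.


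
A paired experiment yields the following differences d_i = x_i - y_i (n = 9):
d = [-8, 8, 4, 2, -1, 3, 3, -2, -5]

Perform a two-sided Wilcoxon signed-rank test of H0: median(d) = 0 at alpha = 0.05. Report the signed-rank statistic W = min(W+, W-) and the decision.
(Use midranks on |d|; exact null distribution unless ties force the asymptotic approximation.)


Step 1: Drop any zero differences (none here) and take |d_i|.
|d| = [8, 8, 4, 2, 1, 3, 3, 2, 5]
Step 2: Midrank |d_i| (ties get averaged ranks).
ranks: |8|->8.5, |8|->8.5, |4|->6, |2|->2.5, |1|->1, |3|->4.5, |3|->4.5, |2|->2.5, |5|->7
Step 3: Attach original signs; sum ranks with positive sign and with negative sign.
W+ = 8.5 + 6 + 2.5 + 4.5 + 4.5 = 26
W- = 8.5 + 1 + 2.5 + 7 = 19
(Check: W+ + W- = 45 should equal n(n+1)/2 = 45.)
Step 4: Test statistic W = min(W+, W-) = 19.
Step 5: Ties in |d|, so use the tie-corrected normal approximation.
        E[W] = n(n+1)/4 = 9*10/4 = 22.5.
        Tie groups: |d|=2 (t=2), |d|=3 (t=2), |d|=8 (t=2); sum(t^3 - t) = 18.
        Var[W] = n(n+1)(2n+1)/24 - sum(t^3-t)/48 = 1710/24 - 18/48 = 70.875.
        z = (W - E[W]) / sqrt(Var[W]) = (19 - 22.5) / 8.4187 = -0.4157.
        Two-sided p = 2*Phi(z) = 0.677600.
Step 6: alpha = 0.05. fail to reject H0.

W+ = 26, W- = 19, W = min = 19, p = 0.677600, fail to reject H0.


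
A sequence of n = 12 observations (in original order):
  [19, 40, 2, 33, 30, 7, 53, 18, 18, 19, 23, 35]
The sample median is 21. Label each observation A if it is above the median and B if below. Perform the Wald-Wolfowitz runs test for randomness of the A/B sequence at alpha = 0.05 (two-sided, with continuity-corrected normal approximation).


Step 1: Compute median = 21; label A = above, B = below.
Labels in order: BABAABABBBAA  (n_A = 6, n_B = 6)
Step 2: Count runs R = 8.
Step 3: Under H0 (random ordering), E[R] = 2*n_A*n_B/(n_A+n_B) + 1 = 2*6*6/12 + 1 = 7.0000.
        Var[R] = 2*n_A*n_B*(2*n_A*n_B - n_A - n_B) / ((n_A+n_B)^2 * (n_A+n_B-1)) = 4320/1584 = 2.7273.
        SD[R] = 1.6514.
Step 4: Continuity-corrected z = (R - 0.5 - E[R]) / SD[R] = (8 - 0.5 - 7.0000) / 1.6514 = 0.3028.
Step 5: Two-sided p-value via normal approximation = 2*(1 - Phi(|z|)) = 0.762069.
Step 6: alpha = 0.05. fail to reject H0.

R = 8, z = 0.3028, p = 0.762069, fail to reject H0.


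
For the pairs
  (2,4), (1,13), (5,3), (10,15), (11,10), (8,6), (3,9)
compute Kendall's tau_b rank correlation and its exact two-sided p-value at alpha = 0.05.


Step 1: Enumerate the 21 unordered pairs (i,j) with i<j and classify each by sign(x_j-x_i) * sign(y_j-y_i).
  (1,2):dx=-1,dy=+9->D; (1,3):dx=+3,dy=-1->D; (1,4):dx=+8,dy=+11->C; (1,5):dx=+9,dy=+6->C
  (1,6):dx=+6,dy=+2->C; (1,7):dx=+1,dy=+5->C; (2,3):dx=+4,dy=-10->D; (2,4):dx=+9,dy=+2->C
  (2,5):dx=+10,dy=-3->D; (2,6):dx=+7,dy=-7->D; (2,7):dx=+2,dy=-4->D; (3,4):dx=+5,dy=+12->C
  (3,5):dx=+6,dy=+7->C; (3,6):dx=+3,dy=+3->C; (3,7):dx=-2,dy=+6->D; (4,5):dx=+1,dy=-5->D
  (4,6):dx=-2,dy=-9->C; (4,7):dx=-7,dy=-6->C; (5,6):dx=-3,dy=-4->C; (5,7):dx=-8,dy=-1->C
  (6,7):dx=-5,dy=+3->D
Step 2: C = 12, D = 9, total pairs = 21.
Step 3: tau = (C - D)/(n(n-1)/2) = (12 - 9)/21 = 0.142857.
Step 4: Exact two-sided p-value (enumerate n! = 5040 permutations of y under H0): p = 0.772619.
Step 5: alpha = 0.05. fail to reject H0.

tau_b = 0.1429 (C=12, D=9), p = 0.772619, fail to reject H0.


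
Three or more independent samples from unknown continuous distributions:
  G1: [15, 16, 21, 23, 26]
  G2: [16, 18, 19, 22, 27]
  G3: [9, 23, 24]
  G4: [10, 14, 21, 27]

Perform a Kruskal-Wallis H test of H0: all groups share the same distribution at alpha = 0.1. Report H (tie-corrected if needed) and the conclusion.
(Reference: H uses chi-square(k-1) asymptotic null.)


Step 1: Combine all N = 17 observations and assign midranks.
sorted (value, group, rank): (9,G3,1), (10,G4,2), (14,G4,3), (15,G1,4), (16,G1,5.5), (16,G2,5.5), (18,G2,7), (19,G2,8), (21,G1,9.5), (21,G4,9.5), (22,G2,11), (23,G1,12.5), (23,G3,12.5), (24,G3,14), (26,G1,15), (27,G2,16.5), (27,G4,16.5)
Step 2: Sum ranks within each group.
R_1 = 46.5 (n_1 = 5)
R_2 = 48 (n_2 = 5)
R_3 = 27.5 (n_3 = 3)
R_4 = 31 (n_4 = 4)
Step 3: H = 12/(N(N+1)) * sum(R_i^2/n_i) - 3(N+1)
     = 12/(17*18) * (46.5^2/5 + 48^2/5 + 27.5^2/3 + 31^2/4) - 3*18
     = 0.039216 * 1385.58 - 54
     = 0.336601.
Step 4: Ties present; correction factor C = 1 - 24/(17^3 - 17) = 0.995098. Corrected H = 0.336601 / 0.995098 = 0.338259.
Step 5: Under H0, H ~ chi^2(3); p-value = 0.952679.
Step 6: alpha = 0.1. fail to reject H0.

H = 0.3383, df = 3, p = 0.952679, fail to reject H0.


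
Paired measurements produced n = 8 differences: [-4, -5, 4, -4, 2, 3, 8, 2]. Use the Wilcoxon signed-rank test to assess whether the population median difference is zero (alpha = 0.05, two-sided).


Step 1: Drop any zero differences (none here) and take |d_i|.
|d| = [4, 5, 4, 4, 2, 3, 8, 2]
Step 2: Midrank |d_i| (ties get averaged ranks).
ranks: |4|->5, |5|->7, |4|->5, |4|->5, |2|->1.5, |3|->3, |8|->8, |2|->1.5
Step 3: Attach original signs; sum ranks with positive sign and with negative sign.
W+ = 5 + 1.5 + 3 + 8 + 1.5 = 19
W- = 5 + 7 + 5 = 17
(Check: W+ + W- = 36 should equal n(n+1)/2 = 36.)
Step 4: Test statistic W = min(W+, W-) = 17.
Step 5: Ties in |d|, so use the tie-corrected normal approximation.
        E[W] = n(n+1)/4 = 8*9/4 = 18.
        Tie groups: |d|=2 (t=2), |d|=4 (t=3); sum(t^3 - t) = 30.
        Var[W] = n(n+1)(2n+1)/24 - sum(t^3-t)/48 = 1224/24 - 30/48 = 50.375.
        z = (W - E[W]) / sqrt(Var[W]) = (17 - 18) / 7.0975 = -0.1409.
        Two-sided p = 2*Phi(z) = 0.887954.
Step 6: alpha = 0.05. fail to reject H0.

W+ = 19, W- = 17, W = min = 17, p = 0.887954, fail to reject H0.


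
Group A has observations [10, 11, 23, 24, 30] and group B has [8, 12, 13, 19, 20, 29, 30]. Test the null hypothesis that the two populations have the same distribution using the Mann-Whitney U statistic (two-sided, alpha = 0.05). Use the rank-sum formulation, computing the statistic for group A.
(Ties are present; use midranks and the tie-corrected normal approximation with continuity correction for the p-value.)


Step 1: Combine and sort all 12 observations; assign midranks.
sorted (value, group): (8,Y), (10,X), (11,X), (12,Y), (13,Y), (19,Y), (20,Y), (23,X), (24,X), (29,Y), (30,X), (30,Y)
ranks: 8->1, 10->2, 11->3, 12->4, 13->5, 19->6, 20->7, 23->8, 24->9, 29->10, 30->11.5, 30->11.5
Step 2: Rank sum for X: R1 = 2 + 3 + 8 + 9 + 11.5 = 33.5.
Step 3: U_X = R1 - n1(n1+1)/2 = 33.5 - 5*6/2 = 33.5 - 15 = 18.5.
       U_Y = n1*n2 - U_X = 35 - 18.5 = 16.5.
Step 4: Ties are present, so use the tie-corrected normal approximation (with continuity correction) for the p-value.
Step 5: p-value = 0.935170; compare to alpha = 0.05. fail to reject H0.

U_X = 18.5, p = 0.935170, fail to reject H0 at alpha = 0.05.


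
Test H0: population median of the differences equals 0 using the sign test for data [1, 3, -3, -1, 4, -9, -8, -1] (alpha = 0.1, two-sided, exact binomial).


Step 1: Discard zero differences. Original n = 8; n_eff = number of nonzero differences = 8.
Nonzero differences (with sign): +1, +3, -3, -1, +4, -9, -8, -1
Step 2: Count signs: positive = 3, negative = 5.
Step 3: Under H0: P(positive) = 0.5, so the number of positives S ~ Bin(8, 0.5).
Step 4: Two-sided exact p-value = sum of Bin(8,0.5) probabilities at or below the observed probability = 0.726562.
Step 5: alpha = 0.1. fail to reject H0.

n_eff = 8, pos = 3, neg = 5, p = 0.726562, fail to reject H0.


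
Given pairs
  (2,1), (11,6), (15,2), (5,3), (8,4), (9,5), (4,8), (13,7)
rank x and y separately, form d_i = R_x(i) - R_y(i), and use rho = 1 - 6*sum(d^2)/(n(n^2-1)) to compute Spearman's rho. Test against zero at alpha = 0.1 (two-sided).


Step 1: Rank x and y separately (midranks; no ties here).
rank(x): 2->1, 11->6, 15->8, 5->3, 8->4, 9->5, 4->2, 13->7
rank(y): 1->1, 6->6, 2->2, 3->3, 4->4, 5->5, 8->8, 7->7
Step 2: d_i = R_x(i) - R_y(i); compute d_i^2.
  (1-1)^2=0, (6-6)^2=0, (8-2)^2=36, (3-3)^2=0, (4-4)^2=0, (5-5)^2=0, (2-8)^2=36, (7-7)^2=0
sum(d^2) = 72.
Step 3: rho = 1 - 6*72 / (8*(8^2 - 1)) = 1 - 432/504 = 0.142857.
Step 4: Under H0, t = rho * sqrt((n-2)/(1-rho^2)) = 0.3536 ~ t(6).
Step 5: Two-sided p-value from the t-distribution with 6 df = 0.735765.
Step 6: alpha = 0.1. fail to reject H0.

rho = 0.1429, p = 0.735765, fail to reject H0 at alpha = 0.1.


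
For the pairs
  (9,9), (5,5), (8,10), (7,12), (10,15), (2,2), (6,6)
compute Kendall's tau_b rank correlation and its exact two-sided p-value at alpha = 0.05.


Step 1: Enumerate the 21 unordered pairs (i,j) with i<j and classify each by sign(x_j-x_i) * sign(y_j-y_i).
  (1,2):dx=-4,dy=-4->C; (1,3):dx=-1,dy=+1->D; (1,4):dx=-2,dy=+3->D; (1,5):dx=+1,dy=+6->C
  (1,6):dx=-7,dy=-7->C; (1,7):dx=-3,dy=-3->C; (2,3):dx=+3,dy=+5->C; (2,4):dx=+2,dy=+7->C
  (2,5):dx=+5,dy=+10->C; (2,6):dx=-3,dy=-3->C; (2,7):dx=+1,dy=+1->C; (3,4):dx=-1,dy=+2->D
  (3,5):dx=+2,dy=+5->C; (3,6):dx=-6,dy=-8->C; (3,7):dx=-2,dy=-4->C; (4,5):dx=+3,dy=+3->C
  (4,6):dx=-5,dy=-10->C; (4,7):dx=-1,dy=-6->C; (5,6):dx=-8,dy=-13->C; (5,7):dx=-4,dy=-9->C
  (6,7):dx=+4,dy=+4->C
Step 2: C = 18, D = 3, total pairs = 21.
Step 3: tau = (C - D)/(n(n-1)/2) = (18 - 3)/21 = 0.714286.
Step 4: Exact two-sided p-value (enumerate n! = 5040 permutations of y under H0): p = 0.030159.
Step 5: alpha = 0.05. reject H0.

tau_b = 0.7143 (C=18, D=3), p = 0.030159, reject H0.


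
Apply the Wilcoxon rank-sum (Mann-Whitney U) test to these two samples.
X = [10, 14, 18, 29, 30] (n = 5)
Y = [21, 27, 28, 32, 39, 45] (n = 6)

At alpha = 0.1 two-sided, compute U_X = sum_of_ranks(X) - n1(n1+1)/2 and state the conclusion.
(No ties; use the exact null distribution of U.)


Step 1: Combine and sort all 11 observations; assign midranks.
sorted (value, group): (10,X), (14,X), (18,X), (21,Y), (27,Y), (28,Y), (29,X), (30,X), (32,Y), (39,Y), (45,Y)
ranks: 10->1, 14->2, 18->3, 21->4, 27->5, 28->6, 29->7, 30->8, 32->9, 39->10, 45->11
Step 2: Rank sum for X: R1 = 1 + 2 + 3 + 7 + 8 = 21.
Step 3: U_X = R1 - n1(n1+1)/2 = 21 - 5*6/2 = 21 - 15 = 6.
       U_Y = n1*n2 - U_X = 30 - 6 = 24.
Step 4: No ties, so the exact null distribution of U (based on enumerating the C(11,5) = 462 equally likely rank assignments) gives the two-sided p-value.
Step 5: p-value = 0.125541; compare to alpha = 0.1. fail to reject H0.

U_X = 6, p = 0.125541, fail to reject H0 at alpha = 0.1.


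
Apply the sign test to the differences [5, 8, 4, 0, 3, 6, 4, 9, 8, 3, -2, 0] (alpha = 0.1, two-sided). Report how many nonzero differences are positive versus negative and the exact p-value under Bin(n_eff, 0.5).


Step 1: Discard zero differences. Original n = 12; n_eff = number of nonzero differences = 10.
Nonzero differences (with sign): +5, +8, +4, +3, +6, +4, +9, +8, +3, -2
Step 2: Count signs: positive = 9, negative = 1.
Step 3: Under H0: P(positive) = 0.5, so the number of positives S ~ Bin(10, 0.5).
Step 4: Two-sided exact p-value = sum of Bin(10,0.5) probabilities at or below the observed probability = 0.021484.
Step 5: alpha = 0.1. reject H0.

n_eff = 10, pos = 9, neg = 1, p = 0.021484, reject H0.


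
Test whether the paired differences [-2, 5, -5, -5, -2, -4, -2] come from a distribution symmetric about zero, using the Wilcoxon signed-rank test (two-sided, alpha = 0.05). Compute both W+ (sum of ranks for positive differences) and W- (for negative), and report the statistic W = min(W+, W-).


Step 1: Drop any zero differences (none here) and take |d_i|.
|d| = [2, 5, 5, 5, 2, 4, 2]
Step 2: Midrank |d_i| (ties get averaged ranks).
ranks: |2|->2, |5|->6, |5|->6, |5|->6, |2|->2, |4|->4, |2|->2
Step 3: Attach original signs; sum ranks with positive sign and with negative sign.
W+ = 6 = 6
W- = 2 + 6 + 6 + 2 + 4 + 2 = 22
(Check: W+ + W- = 28 should equal n(n+1)/2 = 28.)
Step 4: Test statistic W = min(W+, W-) = 6.
Step 5: Ties in |d|, so use the tie-corrected normal approximation.
        E[W] = n(n+1)/4 = 7*8/4 = 14.
        Tie groups: |d|=2 (t=3), |d|=5 (t=3); sum(t^3 - t) = 48.
        Var[W] = n(n+1)(2n+1)/24 - sum(t^3-t)/48 = 840/24 - 48/48 = 34.
        z = (W - E[W]) / sqrt(Var[W]) = (6 - 14) / 5.8310 = -1.3720.
        Two-sided p = 2*Phi(z) = 0.170067.
Step 6: alpha = 0.05. fail to reject H0.

W+ = 6, W- = 22, W = min = 6, p = 0.170067, fail to reject H0.


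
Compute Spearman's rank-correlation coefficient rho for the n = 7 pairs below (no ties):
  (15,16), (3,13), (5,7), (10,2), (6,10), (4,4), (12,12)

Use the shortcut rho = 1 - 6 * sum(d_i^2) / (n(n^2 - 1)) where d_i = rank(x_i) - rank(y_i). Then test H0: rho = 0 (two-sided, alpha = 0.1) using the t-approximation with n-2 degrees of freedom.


Step 1: Rank x and y separately (midranks; no ties here).
rank(x): 15->7, 3->1, 5->3, 10->5, 6->4, 4->2, 12->6
rank(y): 16->7, 13->6, 7->3, 2->1, 10->4, 4->2, 12->5
Step 2: d_i = R_x(i) - R_y(i); compute d_i^2.
  (7-7)^2=0, (1-6)^2=25, (3-3)^2=0, (5-1)^2=16, (4-4)^2=0, (2-2)^2=0, (6-5)^2=1
sum(d^2) = 42.
Step 3: rho = 1 - 6*42 / (7*(7^2 - 1)) = 1 - 252/336 = 0.250000.
Step 4: Under H0, t = rho * sqrt((n-2)/(1-rho^2)) = 0.5774 ~ t(5).
Step 5: Two-sided p-value from the t-distribution with 5 df = 0.588724.
Step 6: alpha = 0.1. fail to reject H0.

rho = 0.2500, p = 0.588724, fail to reject H0 at alpha = 0.1.


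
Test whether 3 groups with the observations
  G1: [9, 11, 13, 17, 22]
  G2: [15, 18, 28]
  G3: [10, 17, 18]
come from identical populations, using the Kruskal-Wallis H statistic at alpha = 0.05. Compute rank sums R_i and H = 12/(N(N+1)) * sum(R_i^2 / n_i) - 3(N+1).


Step 1: Combine all N = 11 observations and assign midranks.
sorted (value, group, rank): (9,G1,1), (10,G3,2), (11,G1,3), (13,G1,4), (15,G2,5), (17,G1,6.5), (17,G3,6.5), (18,G2,8.5), (18,G3,8.5), (22,G1,10), (28,G2,11)
Step 2: Sum ranks within each group.
R_1 = 24.5 (n_1 = 5)
R_2 = 24.5 (n_2 = 3)
R_3 = 17 (n_3 = 3)
Step 3: H = 12/(N(N+1)) * sum(R_i^2/n_i) - 3(N+1)
     = 12/(11*12) * (24.5^2/5 + 24.5^2/3 + 17^2/3) - 3*12
     = 0.090909 * 416.467 - 36
     = 1.860606.
Step 4: Ties present; correction factor C = 1 - 12/(11^3 - 11) = 0.990909. Corrected H = 1.860606 / 0.990909 = 1.877676.
Step 5: Under H0, H ~ chi^2(2); p-value = 0.391082.
Step 6: alpha = 0.05. fail to reject H0.

H = 1.8777, df = 2, p = 0.391082, fail to reject H0.


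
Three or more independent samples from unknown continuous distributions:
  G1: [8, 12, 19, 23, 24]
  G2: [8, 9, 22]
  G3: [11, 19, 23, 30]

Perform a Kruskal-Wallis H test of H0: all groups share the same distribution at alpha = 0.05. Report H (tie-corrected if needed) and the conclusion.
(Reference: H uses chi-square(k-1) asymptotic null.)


Step 1: Combine all N = 12 observations and assign midranks.
sorted (value, group, rank): (8,G1,1.5), (8,G2,1.5), (9,G2,3), (11,G3,4), (12,G1,5), (19,G1,6.5), (19,G3,6.5), (22,G2,8), (23,G1,9.5), (23,G3,9.5), (24,G1,11), (30,G3,12)
Step 2: Sum ranks within each group.
R_1 = 33.5 (n_1 = 5)
R_2 = 12.5 (n_2 = 3)
R_3 = 32 (n_3 = 4)
Step 3: H = 12/(N(N+1)) * sum(R_i^2/n_i) - 3(N+1)
     = 12/(12*13) * (33.5^2/5 + 12.5^2/3 + 32^2/4) - 3*13
     = 0.076923 * 532.533 - 39
     = 1.964103.
Step 4: Ties present; correction factor C = 1 - 18/(12^3 - 12) = 0.989510. Corrected H = 1.964103 / 0.989510 = 1.984923.
Step 5: Under H0, H ~ chi^2(2); p-value = 0.370663.
Step 6: alpha = 0.05. fail to reject H0.

H = 1.9849, df = 2, p = 0.370663, fail to reject H0.


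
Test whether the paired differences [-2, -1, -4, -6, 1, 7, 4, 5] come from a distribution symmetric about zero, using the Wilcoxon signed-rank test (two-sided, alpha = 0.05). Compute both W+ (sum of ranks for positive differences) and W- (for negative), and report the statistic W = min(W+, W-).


Step 1: Drop any zero differences (none here) and take |d_i|.
|d| = [2, 1, 4, 6, 1, 7, 4, 5]
Step 2: Midrank |d_i| (ties get averaged ranks).
ranks: |2|->3, |1|->1.5, |4|->4.5, |6|->7, |1|->1.5, |7|->8, |4|->4.5, |5|->6
Step 3: Attach original signs; sum ranks with positive sign and with negative sign.
W+ = 1.5 + 8 + 4.5 + 6 = 20
W- = 3 + 1.5 + 4.5 + 7 = 16
(Check: W+ + W- = 36 should equal n(n+1)/2 = 36.)
Step 4: Test statistic W = min(W+, W-) = 16.
Step 5: Ties in |d|, so use the tie-corrected normal approximation.
        E[W] = n(n+1)/4 = 8*9/4 = 18.
        Tie groups: |d|=1 (t=2), |d|=4 (t=2); sum(t^3 - t) = 12.
        Var[W] = n(n+1)(2n+1)/24 - sum(t^3-t)/48 = 1224/24 - 12/48 = 50.75.
        z = (W - E[W]) / sqrt(Var[W]) = (16 - 18) / 7.1239 = -0.2807.
        Two-sided p = 2*Phi(z) = 0.778906.
Step 6: alpha = 0.05. fail to reject H0.

W+ = 20, W- = 16, W = min = 16, p = 0.778906, fail to reject H0.


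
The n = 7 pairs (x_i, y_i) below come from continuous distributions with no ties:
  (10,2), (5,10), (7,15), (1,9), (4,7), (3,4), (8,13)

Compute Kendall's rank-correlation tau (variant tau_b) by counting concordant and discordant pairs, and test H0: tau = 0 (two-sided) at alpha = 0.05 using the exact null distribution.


Step 1: Enumerate the 21 unordered pairs (i,j) with i<j and classify each by sign(x_j-x_i) * sign(y_j-y_i).
  (1,2):dx=-5,dy=+8->D; (1,3):dx=-3,dy=+13->D; (1,4):dx=-9,dy=+7->D; (1,5):dx=-6,dy=+5->D
  (1,6):dx=-7,dy=+2->D; (1,7):dx=-2,dy=+11->D; (2,3):dx=+2,dy=+5->C; (2,4):dx=-4,dy=-1->C
  (2,5):dx=-1,dy=-3->C; (2,6):dx=-2,dy=-6->C; (2,7):dx=+3,dy=+3->C; (3,4):dx=-6,dy=-6->C
  (3,5):dx=-3,dy=-8->C; (3,6):dx=-4,dy=-11->C; (3,7):dx=+1,dy=-2->D; (4,5):dx=+3,dy=-2->D
  (4,6):dx=+2,dy=-5->D; (4,7):dx=+7,dy=+4->C; (5,6):dx=-1,dy=-3->C; (5,7):dx=+4,dy=+6->C
  (6,7):dx=+5,dy=+9->C
Step 2: C = 12, D = 9, total pairs = 21.
Step 3: tau = (C - D)/(n(n-1)/2) = (12 - 9)/21 = 0.142857.
Step 4: Exact two-sided p-value (enumerate n! = 5040 permutations of y under H0): p = 0.772619.
Step 5: alpha = 0.05. fail to reject H0.

tau_b = 0.1429 (C=12, D=9), p = 0.772619, fail to reject H0.


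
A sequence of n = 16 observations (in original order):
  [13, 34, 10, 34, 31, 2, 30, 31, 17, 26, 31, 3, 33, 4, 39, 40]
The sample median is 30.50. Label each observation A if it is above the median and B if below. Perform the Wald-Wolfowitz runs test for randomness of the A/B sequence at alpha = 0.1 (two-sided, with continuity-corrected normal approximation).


Step 1: Compute median = 30.50; label A = above, B = below.
Labels in order: BABAABBABBABABAA  (n_A = 8, n_B = 8)
Step 2: Count runs R = 12.
Step 3: Under H0 (random ordering), E[R] = 2*n_A*n_B/(n_A+n_B) + 1 = 2*8*8/16 + 1 = 9.0000.
        Var[R] = 2*n_A*n_B*(2*n_A*n_B - n_A - n_B) / ((n_A+n_B)^2 * (n_A+n_B-1)) = 14336/3840 = 3.7333.
        SD[R] = 1.9322.
Step 4: Continuity-corrected z = (R - 0.5 - E[R]) / SD[R] = (12 - 0.5 - 9.0000) / 1.9322 = 1.2939.
Step 5: Two-sided p-value via normal approximation = 2*(1 - Phi(|z|)) = 0.195709.
Step 6: alpha = 0.1. fail to reject H0.

R = 12, z = 1.2939, p = 0.195709, fail to reject H0.


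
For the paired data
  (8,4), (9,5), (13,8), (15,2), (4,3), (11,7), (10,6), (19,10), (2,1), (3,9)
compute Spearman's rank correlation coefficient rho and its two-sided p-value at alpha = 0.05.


Step 1: Rank x and y separately (midranks; no ties here).
rank(x): 8->4, 9->5, 13->8, 15->9, 4->3, 11->7, 10->6, 19->10, 2->1, 3->2
rank(y): 4->4, 5->5, 8->8, 2->2, 3->3, 7->7, 6->6, 10->10, 1->1, 9->9
Step 2: d_i = R_x(i) - R_y(i); compute d_i^2.
  (4-4)^2=0, (5-5)^2=0, (8-8)^2=0, (9-2)^2=49, (3-3)^2=0, (7-7)^2=0, (6-6)^2=0, (10-10)^2=0, (1-1)^2=0, (2-9)^2=49
sum(d^2) = 98.
Step 3: rho = 1 - 6*98 / (10*(10^2 - 1)) = 1 - 588/990 = 0.406061.
Step 4: Under H0, t = rho * sqrt((n-2)/(1-rho^2)) = 1.2568 ~ t(8).
Step 5: Two-sided p-value from the t-distribution with 8 df = 0.244282.
Step 6: alpha = 0.05. fail to reject H0.

rho = 0.4061, p = 0.244282, fail to reject H0 at alpha = 0.05.


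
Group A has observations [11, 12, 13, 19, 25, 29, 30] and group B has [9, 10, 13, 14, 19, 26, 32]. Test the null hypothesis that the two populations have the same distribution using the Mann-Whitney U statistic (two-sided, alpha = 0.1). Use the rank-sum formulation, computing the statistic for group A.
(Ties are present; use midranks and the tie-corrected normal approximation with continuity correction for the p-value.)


Step 1: Combine and sort all 14 observations; assign midranks.
sorted (value, group): (9,Y), (10,Y), (11,X), (12,X), (13,X), (13,Y), (14,Y), (19,X), (19,Y), (25,X), (26,Y), (29,X), (30,X), (32,Y)
ranks: 9->1, 10->2, 11->3, 12->4, 13->5.5, 13->5.5, 14->7, 19->8.5, 19->8.5, 25->10, 26->11, 29->12, 30->13, 32->14
Step 2: Rank sum for X: R1 = 3 + 4 + 5.5 + 8.5 + 10 + 12 + 13 = 56.
Step 3: U_X = R1 - n1(n1+1)/2 = 56 - 7*8/2 = 56 - 28 = 28.
       U_Y = n1*n2 - U_X = 49 - 28 = 21.
Step 4: Ties are present, so use the tie-corrected normal approximation (with continuity correction) for the p-value.
Step 5: p-value = 0.700852; compare to alpha = 0.1. fail to reject H0.

U_X = 28, p = 0.700852, fail to reject H0 at alpha = 0.1.


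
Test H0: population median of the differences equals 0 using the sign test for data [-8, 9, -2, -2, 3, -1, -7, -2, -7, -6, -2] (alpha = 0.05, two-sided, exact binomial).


Step 1: Discard zero differences. Original n = 11; n_eff = number of nonzero differences = 11.
Nonzero differences (with sign): -8, +9, -2, -2, +3, -1, -7, -2, -7, -6, -2
Step 2: Count signs: positive = 2, negative = 9.
Step 3: Under H0: P(positive) = 0.5, so the number of positives S ~ Bin(11, 0.5).
Step 4: Two-sided exact p-value = sum of Bin(11,0.5) probabilities at or below the observed probability = 0.065430.
Step 5: alpha = 0.05. fail to reject H0.

n_eff = 11, pos = 2, neg = 9, p = 0.065430, fail to reject H0.


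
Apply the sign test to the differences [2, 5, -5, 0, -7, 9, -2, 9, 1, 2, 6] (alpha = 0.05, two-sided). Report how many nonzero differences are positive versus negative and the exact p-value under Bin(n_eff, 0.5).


Step 1: Discard zero differences. Original n = 11; n_eff = number of nonzero differences = 10.
Nonzero differences (with sign): +2, +5, -5, -7, +9, -2, +9, +1, +2, +6
Step 2: Count signs: positive = 7, negative = 3.
Step 3: Under H0: P(positive) = 0.5, so the number of positives S ~ Bin(10, 0.5).
Step 4: Two-sided exact p-value = sum of Bin(10,0.5) probabilities at or below the observed probability = 0.343750.
Step 5: alpha = 0.05. fail to reject H0.

n_eff = 10, pos = 7, neg = 3, p = 0.343750, fail to reject H0.


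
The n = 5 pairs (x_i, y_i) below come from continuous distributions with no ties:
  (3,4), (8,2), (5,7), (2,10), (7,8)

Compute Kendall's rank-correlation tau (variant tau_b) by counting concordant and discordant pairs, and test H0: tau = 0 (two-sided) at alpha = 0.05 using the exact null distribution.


Step 1: Enumerate the 10 unordered pairs (i,j) with i<j and classify each by sign(x_j-x_i) * sign(y_j-y_i).
  (1,2):dx=+5,dy=-2->D; (1,3):dx=+2,dy=+3->C; (1,4):dx=-1,dy=+6->D; (1,5):dx=+4,dy=+4->C
  (2,3):dx=-3,dy=+5->D; (2,4):dx=-6,dy=+8->D; (2,5):dx=-1,dy=+6->D; (3,4):dx=-3,dy=+3->D
  (3,5):dx=+2,dy=+1->C; (4,5):dx=+5,dy=-2->D
Step 2: C = 3, D = 7, total pairs = 10.
Step 3: tau = (C - D)/(n(n-1)/2) = (3 - 7)/10 = -0.400000.
Step 4: Exact two-sided p-value (enumerate n! = 120 permutations of y under H0): p = 0.483333.
Step 5: alpha = 0.05. fail to reject H0.

tau_b = -0.4000 (C=3, D=7), p = 0.483333, fail to reject H0.


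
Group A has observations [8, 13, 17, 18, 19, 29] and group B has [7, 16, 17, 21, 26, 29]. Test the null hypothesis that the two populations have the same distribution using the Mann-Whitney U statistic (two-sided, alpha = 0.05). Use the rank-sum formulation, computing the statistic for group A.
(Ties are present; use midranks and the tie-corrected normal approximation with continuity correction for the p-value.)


Step 1: Combine and sort all 12 observations; assign midranks.
sorted (value, group): (7,Y), (8,X), (13,X), (16,Y), (17,X), (17,Y), (18,X), (19,X), (21,Y), (26,Y), (29,X), (29,Y)
ranks: 7->1, 8->2, 13->3, 16->4, 17->5.5, 17->5.5, 18->7, 19->8, 21->9, 26->10, 29->11.5, 29->11.5
Step 2: Rank sum for X: R1 = 2 + 3 + 5.5 + 7 + 8 + 11.5 = 37.
Step 3: U_X = R1 - n1(n1+1)/2 = 37 - 6*7/2 = 37 - 21 = 16.
       U_Y = n1*n2 - U_X = 36 - 16 = 20.
Step 4: Ties are present, so use the tie-corrected normal approximation (with continuity correction) for the p-value.
Step 5: p-value = 0.809527; compare to alpha = 0.05. fail to reject H0.

U_X = 16, p = 0.809527, fail to reject H0 at alpha = 0.05.


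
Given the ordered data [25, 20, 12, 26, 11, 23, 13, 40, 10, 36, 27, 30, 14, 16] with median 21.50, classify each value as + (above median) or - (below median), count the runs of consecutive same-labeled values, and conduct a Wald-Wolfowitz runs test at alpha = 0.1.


Step 1: Compute median = 21.50; label A = above, B = below.
Labels in order: ABBABABABAAABB  (n_A = 7, n_B = 7)
Step 2: Count runs R = 10.
Step 3: Under H0 (random ordering), E[R] = 2*n_A*n_B/(n_A+n_B) + 1 = 2*7*7/14 + 1 = 8.0000.
        Var[R] = 2*n_A*n_B*(2*n_A*n_B - n_A - n_B) / ((n_A+n_B)^2 * (n_A+n_B-1)) = 8232/2548 = 3.2308.
        SD[R] = 1.7974.
Step 4: Continuity-corrected z = (R - 0.5 - E[R]) / SD[R] = (10 - 0.5 - 8.0000) / 1.7974 = 0.8345.
Step 5: Two-sided p-value via normal approximation = 2*(1 - Phi(|z|)) = 0.403986.
Step 6: alpha = 0.1. fail to reject H0.

R = 10, z = 0.8345, p = 0.403986, fail to reject H0.


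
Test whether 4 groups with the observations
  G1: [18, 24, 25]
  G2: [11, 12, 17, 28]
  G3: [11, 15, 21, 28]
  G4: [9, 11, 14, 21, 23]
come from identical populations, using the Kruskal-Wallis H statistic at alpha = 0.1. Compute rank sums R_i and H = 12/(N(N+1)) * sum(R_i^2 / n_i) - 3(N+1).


Step 1: Combine all N = 16 observations and assign midranks.
sorted (value, group, rank): (9,G4,1), (11,G2,3), (11,G3,3), (11,G4,3), (12,G2,5), (14,G4,6), (15,G3,7), (17,G2,8), (18,G1,9), (21,G3,10.5), (21,G4,10.5), (23,G4,12), (24,G1,13), (25,G1,14), (28,G2,15.5), (28,G3,15.5)
Step 2: Sum ranks within each group.
R_1 = 36 (n_1 = 3)
R_2 = 31.5 (n_2 = 4)
R_3 = 36 (n_3 = 4)
R_4 = 32.5 (n_4 = 5)
Step 3: H = 12/(N(N+1)) * sum(R_i^2/n_i) - 3(N+1)
     = 12/(16*17) * (36^2/3 + 31.5^2/4 + 36^2/4 + 32.5^2/5) - 3*17
     = 0.044118 * 1215.31 - 51
     = 2.616728.
Step 4: Ties present; correction factor C = 1 - 36/(16^3 - 16) = 0.991176. Corrected H = 2.616728 / 0.991176 = 2.640022.
Step 5: Under H0, H ~ chi^2(3); p-value = 0.450516.
Step 6: alpha = 0.1. fail to reject H0.

H = 2.6400, df = 3, p = 0.450516, fail to reject H0.


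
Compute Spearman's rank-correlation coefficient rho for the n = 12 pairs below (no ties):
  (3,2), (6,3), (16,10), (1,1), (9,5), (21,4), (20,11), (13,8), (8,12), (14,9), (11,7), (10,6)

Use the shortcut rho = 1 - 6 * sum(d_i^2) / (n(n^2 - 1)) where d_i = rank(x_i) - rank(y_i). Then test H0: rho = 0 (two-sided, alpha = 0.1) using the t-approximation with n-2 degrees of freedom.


Step 1: Rank x and y separately (midranks; no ties here).
rank(x): 3->2, 6->3, 16->10, 1->1, 9->5, 21->12, 20->11, 13->8, 8->4, 14->9, 11->7, 10->6
rank(y): 2->2, 3->3, 10->10, 1->1, 5->5, 4->4, 11->11, 8->8, 12->12, 9->9, 7->7, 6->6
Step 2: d_i = R_x(i) - R_y(i); compute d_i^2.
  (2-2)^2=0, (3-3)^2=0, (10-10)^2=0, (1-1)^2=0, (5-5)^2=0, (12-4)^2=64, (11-11)^2=0, (8-8)^2=0, (4-12)^2=64, (9-9)^2=0, (7-7)^2=0, (6-6)^2=0
sum(d^2) = 128.
Step 3: rho = 1 - 6*128 / (12*(12^2 - 1)) = 1 - 768/1716 = 0.552448.
Step 4: Under H0, t = rho * sqrt((n-2)/(1-rho^2)) = 2.0959 ~ t(10).
Step 5: Two-sided p-value from the t-distribution with 10 df = 0.062511.
Step 6: alpha = 0.1. reject H0.

rho = 0.5524, p = 0.062511, reject H0 at alpha = 0.1.
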